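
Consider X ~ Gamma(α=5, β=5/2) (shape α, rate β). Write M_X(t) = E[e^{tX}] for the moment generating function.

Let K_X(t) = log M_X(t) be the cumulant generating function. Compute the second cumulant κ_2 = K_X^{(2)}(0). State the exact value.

M_X(t) = 3125/(32*(5/2 - t)^5)
K_X(t) = log M_X(t) = -5*log(5/2 - t) - 5*log(2) + 5*log(5)
K′(t) = -10/(2*t - 5)
K′′(t) = 20/(4*t^2 - 20*t + 25)

κ_2 = K′′(0) = 4/5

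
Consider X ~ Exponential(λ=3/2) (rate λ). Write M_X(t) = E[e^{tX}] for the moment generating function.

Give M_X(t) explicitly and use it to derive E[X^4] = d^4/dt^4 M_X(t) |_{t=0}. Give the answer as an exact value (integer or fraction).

M_X(t) = 3/(2*(3/2 - t))
M′(t) = 6/(4*t^2 - 12*t + 9)
M′′(t) = -24/(8*t^3 - 36*t^2 + 54*t - 27)
M′′′(t) = 144/(16*t^4 - 96*t^3 + 216*t^2 - 216*t + 81)
M′′′′(t) = -1152/(32*t^5 - 240*t^4 + 720*t^3 - 1080*t^2 + 810*t - 243)

E[X^4] = M′′′′(0) = 128/27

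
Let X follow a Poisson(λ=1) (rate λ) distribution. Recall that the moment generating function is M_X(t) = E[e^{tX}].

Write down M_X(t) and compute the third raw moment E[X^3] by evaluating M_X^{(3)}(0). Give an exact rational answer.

E[X^3] = M^(3)(0) = 5

M_X(t) = e^(e^(t) - 1)
M^(3)(t) = (e^(3*t)*e^(e^(t)) + 3*e^(2*t)*e^(e^(t)) + e^(t)*e^(e^(t)))*e^(-1)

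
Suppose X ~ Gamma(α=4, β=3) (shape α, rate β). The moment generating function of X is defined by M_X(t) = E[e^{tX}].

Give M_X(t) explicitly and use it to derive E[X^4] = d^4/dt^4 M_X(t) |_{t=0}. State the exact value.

E[X^4] = M^(4)(0) = 280/27

M_X(t) = 81/(3 - t)^4
M^(4)(t) = 68040/(t^8 - 24*t^7 + 252*t^6 - 1512*t^5 + 5670*t^4 - 13608*t^3 + 20412*t^2 - 17496*t + 6561)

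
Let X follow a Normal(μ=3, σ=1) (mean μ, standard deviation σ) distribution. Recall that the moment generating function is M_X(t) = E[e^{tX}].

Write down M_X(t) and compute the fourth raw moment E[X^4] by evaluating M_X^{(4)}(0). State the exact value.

M_X(t) = e^(t^2/2 + 3*t)
dM/dt = t*e^(3*t)*e^(t^2/2) + 3*e^(3*t)*e^(t^2/2)
d^2M/dt^2 = t^2*e^(3*t)*e^(t^2/2) + 6*t*e^(3*t)*e^(t^2/2) + 10*e^(3*t)*e^(t^2/2)
d^3M/dt^3 = t^3*e^(3*t)*e^(t^2/2) + 9*t^2*e^(3*t)*e^(t^2/2) + 30*t*e^(3*t)*e^(t^2/2) + 36*e^(3*t)*e^(t^2/2)
d^4M/dt^4 = t^4*e^(3*t)*e^(t^2/2) + 12*t^3*e^(3*t)*e^(t^2/2) + 60*t^2*e^(3*t)*e^(t^2/2) + 144*t*e^(3*t)*e^(t^2/2) + 138*e^(3*t)*e^(t^2/2)

E[X^4] = d^4M/dt^4 |_{t=0} = 138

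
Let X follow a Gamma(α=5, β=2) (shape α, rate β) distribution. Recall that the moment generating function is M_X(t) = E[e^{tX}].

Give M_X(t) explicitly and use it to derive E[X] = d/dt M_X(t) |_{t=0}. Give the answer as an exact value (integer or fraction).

M_X(t) = 32/(2 - t)^5
M^(1)(t) = 160/(t^6 - 12*t^5 + 60*t^4 - 160*t^3 + 240*t^2 - 192*t + 64)

E[X] = M^(1)(0) = 5/2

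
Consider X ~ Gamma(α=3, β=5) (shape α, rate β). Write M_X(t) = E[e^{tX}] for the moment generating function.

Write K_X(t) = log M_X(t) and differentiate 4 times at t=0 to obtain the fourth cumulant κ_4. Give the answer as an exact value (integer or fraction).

κ_4 = K^(4)(0) = 18/625

M_X(t) = 125/(5 - t)^3
K_X(t) = log M_X(t) = -3*log(5 - t) + 3*log(5)
K^(4)(t) = 18/(t^4 - 20*t^3 + 150*t^2 - 500*t + 625)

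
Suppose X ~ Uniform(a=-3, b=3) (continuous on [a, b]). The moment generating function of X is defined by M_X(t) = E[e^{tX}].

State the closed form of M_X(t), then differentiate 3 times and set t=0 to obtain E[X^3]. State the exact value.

E[X^3] = M^(3)(0) = 0

M_X(t) = (e^(3*t) - e^(-3*t))/(6*t)
M^(3)(t) = (9*t^3*e^(6*t) + 9*t^3 - 9*t^2*e^(6*t) + 9*t^2 + 6*t*e^(6*t) + 6*t - 2*e^(6*t) + 2)*e^(-3*t)/(2*t^4)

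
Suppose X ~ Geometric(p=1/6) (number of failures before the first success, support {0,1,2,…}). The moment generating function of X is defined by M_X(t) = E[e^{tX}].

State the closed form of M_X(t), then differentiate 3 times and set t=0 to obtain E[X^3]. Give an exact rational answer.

E[X^3] = d^3M/dt^3 |_{t=0} = 905

M_X(t) = 1/(6*(1 - 5*e^(t)/6))
dM/dt = 5*e^(t)/(25*e^(2*t) - 60*e^(t) + 36)
d^2M/dt^2 = (-25*e^(2*t) - 30*e^(t))/(125*e^(3*t) - 450*e^(2*t) + 540*e^(t) - 216)
d^3M/dt^3 = (125*e^(3*t) + 600*e^(2*t) + 180*e^(t))/(625*e^(4*t) - 3000*e^(3*t) + 5400*e^(2*t) - 4320*e^(t) + 1296)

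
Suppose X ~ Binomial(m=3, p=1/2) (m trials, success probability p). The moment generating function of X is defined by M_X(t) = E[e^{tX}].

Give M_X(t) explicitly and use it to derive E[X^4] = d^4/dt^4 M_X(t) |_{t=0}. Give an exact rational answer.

E[X^4] = d^4M/dt^4 |_{t=0} = 33/2

M_X(t) = (e^(t)/2 + 1/2)^3
dM/dt = 3*e^(3*t)/8 + 3*e^(2*t)/4 + 3*e^(t)/8
d^2M/dt^2 = 9*e^(3*t)/8 + 3*e^(2*t)/2 + 3*e^(t)/8
d^3M/dt^3 = 27*e^(3*t)/8 + 3*e^(2*t) + 3*e^(t)/8
d^4M/dt^4 = 81*e^(3*t)/8 + 6*e^(2*t) + 3*e^(t)/8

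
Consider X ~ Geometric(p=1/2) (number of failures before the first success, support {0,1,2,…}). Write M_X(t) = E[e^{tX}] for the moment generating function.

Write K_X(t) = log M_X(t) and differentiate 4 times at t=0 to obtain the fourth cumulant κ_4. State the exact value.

M_X(t) = 1/(2*(1 - e^(t)/2))
K_X(t) = log M_X(t) = -log(1 - e^(t)/2) - log(2)
K^(4)(t) = (2*e^(3*t) + 16*e^(2*t) + 8*e^(t))/(e^(4*t) - 8*e^(3*t) + 24*e^(2*t) - 32*e^(t) + 16)

κ_4 = K^(4)(0) = 26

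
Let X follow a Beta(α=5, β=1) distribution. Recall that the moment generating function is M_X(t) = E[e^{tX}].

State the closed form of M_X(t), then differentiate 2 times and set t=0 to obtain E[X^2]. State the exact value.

E[X^2] = D^2[M](0) = 5/7

M_X(t) = ₁F₁(5; 6; t)
D^2[M](t) = 5*₁F₁(7; 8; t)/7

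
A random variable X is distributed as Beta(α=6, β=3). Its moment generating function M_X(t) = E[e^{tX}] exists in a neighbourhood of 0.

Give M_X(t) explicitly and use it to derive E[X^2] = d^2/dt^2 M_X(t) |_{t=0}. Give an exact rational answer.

E[X^2] = D^2[M](0) = 7/15

M_X(t) = ₁F₁(6; 9; t)
D^2[M](t) = 7*₁F₁(8; 11; t)/15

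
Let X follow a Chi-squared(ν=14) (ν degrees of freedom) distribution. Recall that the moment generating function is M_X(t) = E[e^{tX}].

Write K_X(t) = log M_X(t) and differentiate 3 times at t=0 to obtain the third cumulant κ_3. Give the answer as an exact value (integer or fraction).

κ_3 = d^3K/dt^3 |_{t=0} = 112

M_X(t) = (1 - 2*t)^(-7)
K_X(t) = log M_X(t) = -7*log(1 - 2*t)
dK/dt = -14/(2*t - 1)
d^2K/dt^2 = 28/(4*t^2 - 4*t + 1)
d^3K/dt^3 = -112/(8*t^3 - 12*t^2 + 6*t - 1)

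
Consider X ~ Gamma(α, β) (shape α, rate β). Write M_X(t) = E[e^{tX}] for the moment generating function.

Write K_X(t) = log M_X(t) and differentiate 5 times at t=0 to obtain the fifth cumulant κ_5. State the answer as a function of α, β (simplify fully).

κ_5 = d^5K/dt^5 |_{t=0} = 24*α/β^5

M_X(t) = (β/(β - t))^α
K_X(t) = log M_X(t) = α*(log(β) - log(β - t))
dK/dt = -α/(-β + t)
d^2K/dt^2 = α/(β^2 - 2*β*t + t^2)
d^3K/dt^3 = -2*α/(-β^3 + 3*β^2*t - 3*β*t^2 + t^3)
d^4K/dt^4 = 6*α/(β^4 - 4*β^3*t + 6*β^2*t^2 - 4*β*t^3 + t^4)
d^5K/dt^5 = -24*α/(-β^5 + 5*β^4*t - 10*β^3*t^2 + 10*β^2*t^3 - 5*β*t^4 + t^5)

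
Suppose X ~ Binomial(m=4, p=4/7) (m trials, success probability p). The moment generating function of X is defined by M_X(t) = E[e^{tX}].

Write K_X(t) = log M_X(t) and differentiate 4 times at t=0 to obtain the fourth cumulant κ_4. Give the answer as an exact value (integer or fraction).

M_X(t) = (4*e^(t)/7 + 3/7)^4
K_X(t) = log M_X(t) = 4*log(4*e^(t)/7 + 3/7)
K^(4)(t) = (768*e^(3*t) - 2304*e^(2*t) + 432*e^(t))/(256*e^(4*t) + 768*e^(3*t) + 864*e^(2*t) + 432*e^(t) + 81)

κ_4 = K^(4)(0) = -1104/2401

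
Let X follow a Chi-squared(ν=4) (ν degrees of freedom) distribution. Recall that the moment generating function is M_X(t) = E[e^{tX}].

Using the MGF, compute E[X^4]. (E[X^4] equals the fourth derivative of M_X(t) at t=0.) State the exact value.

E[X^4] = D^4[M](0) = 1920

M_X(t) = (1 - 2*t)^(-2)
D^4[M](t) = 1920/(64*t^6 - 192*t^5 + 240*t^4 - 160*t^3 + 60*t^2 - 12*t + 1)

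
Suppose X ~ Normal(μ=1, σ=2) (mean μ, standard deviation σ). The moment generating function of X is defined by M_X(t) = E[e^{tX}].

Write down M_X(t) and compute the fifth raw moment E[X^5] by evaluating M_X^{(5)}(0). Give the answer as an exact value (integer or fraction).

E[X^5] = M′′′′′(0) = 281

M_X(t) = e^(2*t^2 + t)
M′(t) = 4*t*e^(t)*e^(2*t^2) + e^(t)*e^(2*t^2)
M′′(t) = 16*t^2*e^(t)*e^(2*t^2) + 8*t*e^(t)*e^(2*t^2) + 5*e^(t)*e^(2*t^2)
M′′′(t) = 64*t^3*e^(t)*e^(2*t^2) + 48*t^2*e^(t)*e^(2*t^2) + 60*t*e^(t)*e^(2*t^2) + 13*e^(t)*e^(2*t^2)
M′′′′(t) = 256*t^4*e^(t)*e^(2*t^2) + 256*t^3*e^(t)*e^(2*t^2) + 480*t^2*e^(t)*e^(2*t^2) + 208*t*e^(t)*e^(2*t^2) + 73*e^(t)*e^(2*t^2)
M′′′′′(t) = 1024*t^5*e^(t)*e^(2*t^2) + 1280*t^4*e^(t)*e^(2*t^2) + 3200*t^3*e^(t)*e^(2*t^2) + 2080*t^2*e^(t)*e^(2*t^2) + 1460*t*e^(t)*e^(2*t^2) + 281*e^(t)*e^(2*t^2)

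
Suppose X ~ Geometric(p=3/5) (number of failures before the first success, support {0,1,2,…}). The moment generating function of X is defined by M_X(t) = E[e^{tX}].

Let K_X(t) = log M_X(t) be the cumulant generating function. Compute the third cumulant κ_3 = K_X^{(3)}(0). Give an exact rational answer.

M_X(t) = 3/(5*(1 - 2*e^(t)/5))
K_X(t) = log M_X(t) = -log(1 - 2*e^(t)/5) - log(5) + log(3)
dK/dt = -2*e^(t)/(2*e^(t) - 5)
d^2K/dt^2 = 10*e^(t)/(4*e^(2*t) - 20*e^(t) + 25)
d^3K/dt^3 = (-20*e^(2*t) - 50*e^(t))/(8*e^(3*t) - 60*e^(2*t) + 150*e^(t) - 125)

κ_3 = d^3K/dt^3 |_{t=0} = 70/27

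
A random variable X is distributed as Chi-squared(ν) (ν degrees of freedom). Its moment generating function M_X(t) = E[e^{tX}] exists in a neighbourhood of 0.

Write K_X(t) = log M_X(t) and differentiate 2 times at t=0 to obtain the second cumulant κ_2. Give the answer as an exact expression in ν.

κ_2 = D^2[K](0) = 2*ν

M_X(t) = (1 - 2*t)^(-ν/2)
K_X(t) = log M_X(t) = -ν*log(1 - 2*t)/2
D^2[K](t) = 2*ν/(4*t^2 - 4*t + 1)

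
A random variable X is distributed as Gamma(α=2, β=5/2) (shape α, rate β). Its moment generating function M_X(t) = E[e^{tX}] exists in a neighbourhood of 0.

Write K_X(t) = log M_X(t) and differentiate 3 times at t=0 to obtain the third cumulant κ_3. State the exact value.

M_X(t) = 25/(4*(5/2 - t)^2)
K_X(t) = log M_X(t) = -2*log(5/2 - t) - 2*log(2) + 2*log(5)
D^3[K](t) = -32/(8*t^3 - 60*t^2 + 150*t - 125)

κ_3 = D^3[K](0) = 32/125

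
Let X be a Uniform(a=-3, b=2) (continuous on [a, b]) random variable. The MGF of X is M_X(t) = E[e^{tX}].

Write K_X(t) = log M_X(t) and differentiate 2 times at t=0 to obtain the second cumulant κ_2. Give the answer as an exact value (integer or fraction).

κ_2 = K′′(0) = 25/12

M_X(t) = (e^(2*t) - e^(-3*t))/(5*t)
K_X(t) = log M_X(t) = -log(t) + log(e^(2*t) - e^(-3*t)) - log(5)
K′(t) = (2*t*e^(5*t) + 3*t - e^(5*t) + 1)/(t*e^(5*t) - t)
K′′(t) = (-25*t^2*e^(5*t) + e^(10*t) - 2*e^(5*t) + 1)/(t^2*e^(10*t) - 2*t^2*e^(5*t) + t^2)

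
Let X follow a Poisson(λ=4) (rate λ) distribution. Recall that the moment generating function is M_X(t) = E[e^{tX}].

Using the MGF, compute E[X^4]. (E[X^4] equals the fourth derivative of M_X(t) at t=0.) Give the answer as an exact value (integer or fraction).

E[X^4] = d^4M/dt^4 |_{t=0} = 756

M_X(t) = e^(4*e^(t) - 4)
dM/dt = 4*e^(-4)*e^(t)*e^(4*e^(t))
d^2M/dt^2 = (16*e^(2*t)*e^(4*e^(t)) + 4*e^(t)*e^(4*e^(t)))*e^(-4)
d^3M/dt^3 = (64*e^(3*t)*e^(4*e^(t)) + 48*e^(2*t)*e^(4*e^(t)) + 4*e^(t)*e^(4*e^(t)))*e^(-4)
d^4M/dt^4 = (256*e^(4*t)*e^(4*e^(t)) + 384*e^(3*t)*e^(4*e^(t)) + 112*e^(2*t)*e^(4*e^(t)) + 4*e^(t)*e^(4*e^(t)))*e^(-4)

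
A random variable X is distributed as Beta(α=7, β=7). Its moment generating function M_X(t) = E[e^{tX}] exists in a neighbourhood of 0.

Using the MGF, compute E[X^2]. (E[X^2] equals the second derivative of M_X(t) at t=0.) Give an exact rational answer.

M_X(t) = ₁F₁(7; 14; t)
M^(2)(t) = 4*₁F₁(9; 16; t)/15

E[X^2] = M^(2)(0) = 4/15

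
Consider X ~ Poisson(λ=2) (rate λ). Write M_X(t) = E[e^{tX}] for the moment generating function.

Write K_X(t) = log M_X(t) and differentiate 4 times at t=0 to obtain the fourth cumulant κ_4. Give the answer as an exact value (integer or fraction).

κ_4 = D^4[K](0) = 2

M_X(t) = e^(2*e^(t) - 2)
K_X(t) = log M_X(t) = 2*e^(t) - 2
D^4[K](t) = 2*e^(t)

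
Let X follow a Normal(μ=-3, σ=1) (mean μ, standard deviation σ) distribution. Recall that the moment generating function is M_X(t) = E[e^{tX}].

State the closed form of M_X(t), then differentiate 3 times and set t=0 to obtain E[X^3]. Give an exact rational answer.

M_X(t) = e^(t^2/2 - 3*t)
dM/dt = t*e^(-3*t)*e^(t^2/2) - 3*e^(-3*t)*e^(t^2/2)
d^2M/dt^2 = (t^2*e^(t^2/2) - 6*t*e^(t^2/2) + 10*e^(t^2/2))*e^(-3*t)
d^3M/dt^3 = (t^3*e^(t^2/2) - 9*t^2*e^(t^2/2) + 30*t*e^(t^2/2) - 36*e^(t^2/2))*e^(-3*t)

E[X^3] = d^3M/dt^3 |_{t=0} = -36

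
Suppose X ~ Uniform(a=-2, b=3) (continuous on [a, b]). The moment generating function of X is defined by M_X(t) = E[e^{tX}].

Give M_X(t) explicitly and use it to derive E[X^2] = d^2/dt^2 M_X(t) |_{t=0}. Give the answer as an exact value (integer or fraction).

M_X(t) = (e^(3*t) - e^(-2*t))/(5*t)
M′(t) = (3*t*e^(5*t) + 2*t - e^(5*t) + 1)*e^(-2*t)/(5*t^2)
M′′(t) = (9*t^2*e^(5*t) - 4*t^2 - 6*t*e^(5*t) - 4*t + 2*e^(5*t) - 2)*e^(-2*t)/(5*t^3)

E[X^2] = M′′(0) = 7/3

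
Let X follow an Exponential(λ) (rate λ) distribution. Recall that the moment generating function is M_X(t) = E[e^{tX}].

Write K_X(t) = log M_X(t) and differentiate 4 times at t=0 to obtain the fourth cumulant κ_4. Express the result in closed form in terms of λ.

κ_4 = d^4K/dt^4 |_{t=0} = 6/λ^4

M_X(t) = λ/(λ - t)
K_X(t) = log M_X(t) = log(λ) - log(λ - t)
dK/dt = -1/(-λ + t)
d^2K/dt^2 = 1/(λ^2 - 2*λ*t + t^2)
d^3K/dt^3 = -2/(-λ^3 + 3*λ^2*t - 3*λ*t^2 + t^3)
d^4K/dt^4 = 6/(λ^4 - 4*λ^3*t + 6*λ^2*t^2 - 4*λ*t^3 + t^4)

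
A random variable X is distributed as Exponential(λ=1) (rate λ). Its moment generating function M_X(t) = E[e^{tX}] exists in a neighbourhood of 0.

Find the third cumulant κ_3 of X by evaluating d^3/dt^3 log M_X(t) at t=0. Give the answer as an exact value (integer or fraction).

M_X(t) = 1/(1 - t)
K_X(t) = log M_X(t) = -log(1 - t)
K′(t) = -1/(t - 1)
K′′(t) = 1/(t^2 - 2*t + 1)
K′′′(t) = -2/(t^3 - 3*t^2 + 3*t - 1)

κ_3 = K′′′(0) = 2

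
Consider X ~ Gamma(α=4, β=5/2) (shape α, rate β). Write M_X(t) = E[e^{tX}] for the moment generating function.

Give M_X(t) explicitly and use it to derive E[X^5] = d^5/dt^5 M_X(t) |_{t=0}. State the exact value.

E[X^5] = M^(5)(0) = 43008/625

M_X(t) = 625/(16*(5/2 - t)^4)
M^(5)(t) = -134400000/(512*t^9 - 11520*t^8 + 115200*t^7 - 672000*t^6 + 2520000*t^5 - 6300000*t^4 + 10500000*t^3 - 11250000*t^2 + 7031250*t - 1953125)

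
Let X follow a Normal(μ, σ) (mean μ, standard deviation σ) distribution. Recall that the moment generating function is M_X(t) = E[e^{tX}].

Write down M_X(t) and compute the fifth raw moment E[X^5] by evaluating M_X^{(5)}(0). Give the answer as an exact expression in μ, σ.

M_X(t) = e^(μ*t + σ^2*t^2/2)

E[X^5] = M^(5)(0) = μ*(μ^4 + 10*μ^2*σ^2 + 15*σ^4)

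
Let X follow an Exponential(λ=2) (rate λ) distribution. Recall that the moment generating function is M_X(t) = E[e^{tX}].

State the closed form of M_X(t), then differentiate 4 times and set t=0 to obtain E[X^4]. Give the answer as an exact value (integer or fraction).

E[X^4] = M^(4)(0) = 3/2

M_X(t) = 2/(2 - t)
M^(4)(t) = -48/(t^5 - 10*t^4 + 40*t^3 - 80*t^2 + 80*t - 32)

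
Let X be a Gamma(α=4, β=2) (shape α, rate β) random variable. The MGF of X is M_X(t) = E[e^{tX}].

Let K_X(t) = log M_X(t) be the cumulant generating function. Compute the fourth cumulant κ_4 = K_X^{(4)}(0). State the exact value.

κ_4 = D^4[K](0) = 3/2

M_X(t) = 16/(2 - t)^4
K_X(t) = log M_X(t) = -4*log(2 - t) + 4*log(2)
D^4[K](t) = 24/(t^4 - 8*t^3 + 24*t^2 - 32*t + 16)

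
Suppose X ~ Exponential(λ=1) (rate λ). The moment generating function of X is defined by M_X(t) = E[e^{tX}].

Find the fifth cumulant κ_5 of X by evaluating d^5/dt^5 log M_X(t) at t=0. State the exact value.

κ_5 = K^(5)(0) = 24

M_X(t) = 1/(1 - t)
K_X(t) = log M_X(t) = -log(1 - t)
K^(5)(t) = -24/(t^5 - 5*t^4 + 10*t^3 - 10*t^2 + 5*t - 1)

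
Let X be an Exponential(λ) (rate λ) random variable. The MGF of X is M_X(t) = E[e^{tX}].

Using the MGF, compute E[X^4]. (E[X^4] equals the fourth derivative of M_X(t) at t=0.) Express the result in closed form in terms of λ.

E[X^4] = D^4[M](0) = 24/λ^4

M_X(t) = λ/(λ - t)
D^4[M](t) = -24*λ/(-λ^5 + 5*λ^4*t - 10*λ^3*t^2 + 10*λ^2*t^3 - 5*λ*t^4 + t^5)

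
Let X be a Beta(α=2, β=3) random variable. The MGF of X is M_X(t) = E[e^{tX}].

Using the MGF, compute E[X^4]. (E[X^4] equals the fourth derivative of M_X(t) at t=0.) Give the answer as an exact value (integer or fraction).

E[X^4] = M′′′′(0) = 1/14

M_X(t) = ₁F₁(2; 5; t)
M′(t) = 2*₁F₁(3; 6; t)/5
M′′(t) = ₁F₁(4; 7; t)/5
M′′′(t) = 4*₁F₁(5; 8; t)/35
M′′′′(t) = ₁F₁(6; 9; t)/14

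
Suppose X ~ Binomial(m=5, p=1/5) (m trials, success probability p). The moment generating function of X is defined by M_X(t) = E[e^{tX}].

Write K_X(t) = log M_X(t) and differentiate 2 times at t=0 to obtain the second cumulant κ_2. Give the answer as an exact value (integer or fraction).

M_X(t) = (e^(t)/5 + 4/5)^5
K_X(t) = log M_X(t) = 5*log(e^(t)/5 + 4/5)
K^(2)(t) = 20*e^(t)/(e^(2*t) + 8*e^(t) + 16)

κ_2 = K^(2)(0) = 4/5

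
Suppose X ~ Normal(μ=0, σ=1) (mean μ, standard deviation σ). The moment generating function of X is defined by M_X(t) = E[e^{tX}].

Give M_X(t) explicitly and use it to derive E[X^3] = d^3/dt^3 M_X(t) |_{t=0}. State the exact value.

E[X^3] = M′′′(0) = 0

M_X(t) = e^(t^2/2)
M′(t) = t*e^(t^2/2)
M′′(t) = t^2*e^(t^2/2) + e^(t^2/2)
M′′′(t) = t^3*e^(t^2/2) + 3*t*e^(t^2/2)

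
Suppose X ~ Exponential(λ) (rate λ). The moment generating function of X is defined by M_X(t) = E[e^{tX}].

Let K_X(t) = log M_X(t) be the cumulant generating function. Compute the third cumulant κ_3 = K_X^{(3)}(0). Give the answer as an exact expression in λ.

M_X(t) = λ/(λ - t)
K_X(t) = log M_X(t) = log(λ) - log(λ - t)
D^3[K](t) = -2/(-λ^3 + 3*λ^2*t - 3*λ*t^2 + t^3)

κ_3 = D^3[K](0) = 2/λ^3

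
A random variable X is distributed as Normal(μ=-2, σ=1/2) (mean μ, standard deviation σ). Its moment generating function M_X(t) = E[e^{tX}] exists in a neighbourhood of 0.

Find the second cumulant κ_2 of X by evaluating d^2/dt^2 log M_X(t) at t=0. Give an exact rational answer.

M_X(t) = e^(t^2/8 - 2*t)
K_X(t) = log M_X(t) = t^2/8 - 2*t
D^2[K](t) = 1/4

κ_2 = D^2[K](0) = 1/4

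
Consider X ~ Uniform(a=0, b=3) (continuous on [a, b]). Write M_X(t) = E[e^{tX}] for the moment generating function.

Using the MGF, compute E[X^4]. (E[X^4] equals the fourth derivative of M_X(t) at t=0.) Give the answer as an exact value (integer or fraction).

E[X^4] = M^(4)(0) = 81/5

M_X(t) = (e^(3*t) - 1)/(3*t)
M^(4)(t) = (27*t^4*e^(3*t) - 36*t^3*e^(3*t) + 36*t^2*e^(3*t) - 24*t*e^(3*t) + 8*e^(3*t) - 8)/t^5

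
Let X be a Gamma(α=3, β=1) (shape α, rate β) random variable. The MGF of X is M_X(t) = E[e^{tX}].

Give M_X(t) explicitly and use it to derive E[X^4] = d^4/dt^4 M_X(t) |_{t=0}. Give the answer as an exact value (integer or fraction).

M_X(t) = (1 - t)^(-3)
D^4[M](t) = -360/(t^7 - 7*t^6 + 21*t^5 - 35*t^4 + 35*t^3 - 21*t^2 + 7*t - 1)

E[X^4] = D^4[M](0) = 360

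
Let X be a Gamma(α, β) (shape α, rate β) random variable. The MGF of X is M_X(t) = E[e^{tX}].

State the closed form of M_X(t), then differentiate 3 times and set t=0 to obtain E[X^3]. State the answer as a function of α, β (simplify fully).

M_X(t) = (β/(β - t))^α
D^3[M](t) = (-α^3*β^α*(1/(β - t))^α - 3*α^2*β^α*(1/(β - t))^α - 2*α*β^α*(1/(β - t))^α)/(-β^3 + 3*β^2*t - 3*β*t^2 + t^3)

E[X^3] = D^3[M](0) = α*(α^2 + 3*α + 2)/β^3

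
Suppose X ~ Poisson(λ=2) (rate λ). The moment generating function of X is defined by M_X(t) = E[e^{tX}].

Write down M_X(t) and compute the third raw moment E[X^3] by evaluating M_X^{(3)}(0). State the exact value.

M_X(t) = e^(2*e^(t) - 2)
M′(t) = 2*e^(-2)*e^(t)*e^(2*e^(t))
M′′(t) = (4*e^(2*t)*e^(2*e^(t)) + 2*e^(t)*e^(2*e^(t)))*e^(-2)
M′′′(t) = (8*e^(3*t)*e^(2*e^(t)) + 12*e^(2*t)*e^(2*e^(t)) + 2*e^(t)*e^(2*e^(t)))*e^(-2)

E[X^3] = M′′′(0) = 22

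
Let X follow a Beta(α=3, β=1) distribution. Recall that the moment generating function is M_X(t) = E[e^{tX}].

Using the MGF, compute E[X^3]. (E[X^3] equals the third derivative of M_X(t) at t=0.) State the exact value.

E[X^3] = d^3M/dt^3 |_{t=0} = 1/2

M_X(t) = ₁F₁(3; 4; t)
dM/dt = 3*₁F₁(4; 5; t)/4
d^2M/dt^2 = 3*₁F₁(5; 6; t)/5
d^3M/dt^3 = ₁F₁(6; 7; t)/2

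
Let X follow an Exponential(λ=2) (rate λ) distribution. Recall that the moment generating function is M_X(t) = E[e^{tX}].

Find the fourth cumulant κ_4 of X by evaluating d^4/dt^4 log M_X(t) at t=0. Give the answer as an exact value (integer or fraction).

κ_4 = d^4K/dt^4 |_{t=0} = 3/8

M_X(t) = 2/(2 - t)
K_X(t) = log M_X(t) = -log(2 - t) + log(2)
dK/dt = -1/(t - 2)
d^2K/dt^2 = 1/(t^2 - 4*t + 4)
d^3K/dt^3 = -2/(t^3 - 6*t^2 + 12*t - 8)
d^4K/dt^4 = 6/(t^4 - 8*t^3 + 24*t^2 - 32*t + 16)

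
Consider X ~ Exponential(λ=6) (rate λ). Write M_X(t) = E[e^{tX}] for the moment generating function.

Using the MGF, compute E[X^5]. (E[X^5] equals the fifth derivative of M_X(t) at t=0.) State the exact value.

E[X^5] = M′′′′′(0) = 5/324

M_X(t) = 6/(6 - t)
M′(t) = 6/(t^2 - 12*t + 36)
M′′(t) = -12/(t^3 - 18*t^2 + 108*t - 216)
M′′′(t) = 36/(t^4 - 24*t^3 + 216*t^2 - 864*t + 1296)
M′′′′(t) = -144/(t^5 - 30*t^4 + 360*t^3 - 2160*t^2 + 6480*t - 7776)
M′′′′′(t) = 720/(t^6 - 36*t^5 + 540*t^4 - 4320*t^3 + 19440*t^2 - 46656*t + 46656)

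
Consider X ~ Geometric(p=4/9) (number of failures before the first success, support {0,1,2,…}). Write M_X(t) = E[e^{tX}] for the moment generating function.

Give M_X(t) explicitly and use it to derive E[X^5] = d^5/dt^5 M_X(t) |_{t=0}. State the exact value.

M_X(t) = 4/(9*(1 - 5*e^(t)/9))

E[X^5] = M^(5)(0) = 165535/128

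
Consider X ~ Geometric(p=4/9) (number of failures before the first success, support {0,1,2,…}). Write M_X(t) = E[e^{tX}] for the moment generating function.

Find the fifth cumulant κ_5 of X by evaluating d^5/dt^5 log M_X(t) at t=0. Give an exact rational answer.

κ_5 = d^5K/dt^5 |_{t=0} = 43785/128

M_X(t) = 4/(9*(1 - 5*e^(t)/9))
K_X(t) = log M_X(t) = -log(1 - 5*e^(t)/9) - 2*log(3) + 2*log(2)
dK/dt = -5*e^(t)/(5*e^(t) - 9)
d^2K/dt^2 = 45*e^(t)/(25*e^(2*t) - 90*e^(t) + 81)
d^3K/dt^3 = (-225*e^(2*t) - 405*e^(t))/(125*e^(3*t) - 675*e^(2*t) + 1215*e^(t) - 729)
d^4K/dt^4 = (1125*e^(3*t) + 8100*e^(2*t) + 3645*e^(t))/(625*e^(4*t) - 4500*e^(3*t) + 12150*e^(2*t) - 14580*e^(t) + 6561)
d^5K/dt^5 = (-5625*e^(4*t) - 111375*e^(3*t) - 200475*e^(2*t) - 32805*e^(t))/(3125*e^(5*t) - 28125*e^(4*t) + 101250*e^(3*t) - 182250*e^(2*t) + 164025*e^(t) - 59049)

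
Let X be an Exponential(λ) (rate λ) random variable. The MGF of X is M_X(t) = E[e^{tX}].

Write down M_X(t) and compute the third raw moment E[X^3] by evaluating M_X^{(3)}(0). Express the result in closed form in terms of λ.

E[X^3] = M′′′(0) = 6/λ^3

M_X(t) = λ/(λ - t)
M′(t) = λ/(λ^2 - 2*λ*t + t^2)
M′′(t) = -2*λ/(-λ^3 + 3*λ^2*t - 3*λ*t^2 + t^3)
M′′′(t) = 6*λ/(λ^4 - 4*λ^3*t + 6*λ^2*t^2 - 4*λ*t^3 + t^4)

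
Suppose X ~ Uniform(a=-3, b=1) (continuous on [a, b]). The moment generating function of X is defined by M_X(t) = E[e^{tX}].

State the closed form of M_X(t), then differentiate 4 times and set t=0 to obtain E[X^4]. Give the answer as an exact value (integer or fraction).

E[X^4] = D^4[M](0) = 61/5

M_X(t) = (e^(t) - e^(-3*t))/(4*t)
D^4[M](t) = (t^4*e^(4*t) - 81*t^4 - 4*t^3*e^(4*t) - 108*t^3 + 12*t^2*e^(4*t) - 108*t^2 - 24*t*e^(4*t) - 72*t + 24*e^(4*t) - 24)*e^(-3*t)/(4*t^5)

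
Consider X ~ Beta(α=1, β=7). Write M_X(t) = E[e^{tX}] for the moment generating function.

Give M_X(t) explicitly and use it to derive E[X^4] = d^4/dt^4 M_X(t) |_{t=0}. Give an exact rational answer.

M_X(t) = ₁F₁(1; 8; t)
M^(4)(t) = ₁F₁(5; 12; t)/330

E[X^4] = M^(4)(0) = 1/330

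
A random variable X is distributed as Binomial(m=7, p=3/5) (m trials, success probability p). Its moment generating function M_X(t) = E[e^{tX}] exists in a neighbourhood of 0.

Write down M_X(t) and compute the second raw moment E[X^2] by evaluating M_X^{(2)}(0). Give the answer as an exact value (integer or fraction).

M_X(t) = (3*e^(t)/5 + 2/5)^7
M′(t) = 15309*e^(7*t)/78125 + 61236*e^(6*t)/78125 + 20412*e^(5*t)/15625 + 18144*e^(4*t)/15625 + 9072*e^(3*t)/15625 + 12096*e^(2*t)/78125 + 1344*e^(t)/78125
M′′(t) = 107163*e^(7*t)/78125 + 367416*e^(6*t)/78125 + 20412*e^(5*t)/3125 + 72576*e^(4*t)/15625 + 27216*e^(3*t)/15625 + 24192*e^(2*t)/78125 + 1344*e^(t)/78125

E[X^2] = M′′(0) = 483/25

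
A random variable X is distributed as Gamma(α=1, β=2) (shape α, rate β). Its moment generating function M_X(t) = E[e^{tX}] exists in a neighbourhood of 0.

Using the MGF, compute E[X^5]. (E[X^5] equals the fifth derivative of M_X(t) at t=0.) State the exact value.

E[X^5] = M′′′′′(0) = 15/4

M_X(t) = 2/(2 - t)
M′(t) = 2/(t^2 - 4*t + 4)
M′′(t) = -4/(t^3 - 6*t^2 + 12*t - 8)
M′′′(t) = 12/(t^4 - 8*t^3 + 24*t^2 - 32*t + 16)
M′′′′(t) = -48/(t^5 - 10*t^4 + 40*t^3 - 80*t^2 + 80*t - 32)
M′′′′′(t) = 240/(t^6 - 12*t^5 + 60*t^4 - 160*t^3 + 240*t^2 - 192*t + 64)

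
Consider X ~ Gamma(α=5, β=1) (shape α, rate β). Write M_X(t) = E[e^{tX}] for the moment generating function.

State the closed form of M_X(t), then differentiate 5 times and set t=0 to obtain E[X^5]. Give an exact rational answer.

M_X(t) = (1 - t)^(-5)
M^(5)(t) = 15120/(t^10 - 10*t^9 + 45*t^8 - 120*t^7 + 210*t^6 - 252*t^5 + 210*t^4 - 120*t^3 + 45*t^2 - 10*t + 1)

E[X^5] = M^(5)(0) = 15120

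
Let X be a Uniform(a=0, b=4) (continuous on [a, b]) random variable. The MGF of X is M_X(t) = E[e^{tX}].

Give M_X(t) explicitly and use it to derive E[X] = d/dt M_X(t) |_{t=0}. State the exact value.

M_X(t) = (e^(4*t) - 1)/(4*t)
M^(1)(t) = (4*t*e^(4*t) - e^(4*t) + 1)/(4*t^2)

E[X] = M^(1)(0) = 2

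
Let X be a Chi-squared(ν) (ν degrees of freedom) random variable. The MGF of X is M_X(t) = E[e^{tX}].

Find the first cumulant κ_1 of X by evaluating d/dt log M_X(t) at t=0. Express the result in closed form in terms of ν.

M_X(t) = (1 - 2*t)^(-ν/2)
K_X(t) = log M_X(t) = -ν*log(1 - 2*t)/2
K′(t) = -ν/(2*t - 1)

κ_1 = K′(0) = ν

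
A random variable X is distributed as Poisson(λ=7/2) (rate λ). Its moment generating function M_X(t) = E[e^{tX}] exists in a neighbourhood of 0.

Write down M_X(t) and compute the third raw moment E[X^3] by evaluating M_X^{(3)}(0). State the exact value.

E[X^3] = M^(3)(0) = 665/8

M_X(t) = e^(7*e^(t)/2 - 7/2)
M^(3)(t) = (343*e^(3*t)*e^(7*e^(t)/2) + 294*e^(2*t)*e^(7*e^(t)/2) + 28*e^(t)*e^(7*e^(t)/2))*e^(-7/2)/8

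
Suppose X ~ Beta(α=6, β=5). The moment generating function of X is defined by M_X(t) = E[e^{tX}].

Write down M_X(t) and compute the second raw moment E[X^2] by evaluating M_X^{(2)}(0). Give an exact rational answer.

E[X^2] = d^2M/dt^2 |_{t=0} = 7/22

M_X(t) = ₁F₁(6; 11; t)
dM/dt = 6*₁F₁(7; 12; t)/11
d^2M/dt^2 = 7*₁F₁(8; 13; t)/22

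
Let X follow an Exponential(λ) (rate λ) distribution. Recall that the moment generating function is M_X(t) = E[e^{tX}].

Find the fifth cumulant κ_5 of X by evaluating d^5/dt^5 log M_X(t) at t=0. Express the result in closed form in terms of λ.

M_X(t) = λ/(λ - t)
K_X(t) = log M_X(t) = log(λ) - log(λ - t)
dK/dt = -1/(-λ + t)
d^2K/dt^2 = 1/(λ^2 - 2*λ*t + t^2)
d^3K/dt^3 = -2/(-λ^3 + 3*λ^2*t - 3*λ*t^2 + t^3)
d^4K/dt^4 = 6/(λ^4 - 4*λ^3*t + 6*λ^2*t^2 - 4*λ*t^3 + t^4)
d^5K/dt^5 = -24/(-λ^5 + 5*λ^4*t - 10*λ^3*t^2 + 10*λ^2*t^3 - 5*λ*t^4 + t^5)

κ_5 = d^5K/dt^5 |_{t=0} = 24/λ^5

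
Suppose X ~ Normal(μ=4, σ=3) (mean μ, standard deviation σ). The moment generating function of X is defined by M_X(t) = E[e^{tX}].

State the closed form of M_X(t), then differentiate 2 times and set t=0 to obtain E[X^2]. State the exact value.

M_X(t) = e^(9*t^2/2 + 4*t)
dM/dt = 9*t*e^(4*t)*e^(9*t^2/2) + 4*e^(4*t)*e^(9*t^2/2)
d^2M/dt^2 = 81*t^2*e^(4*t)*e^(9*t^2/2) + 72*t*e^(4*t)*e^(9*t^2/2) + 25*e^(4*t)*e^(9*t^2/2)

E[X^2] = d^2M/dt^2 |_{t=0} = 25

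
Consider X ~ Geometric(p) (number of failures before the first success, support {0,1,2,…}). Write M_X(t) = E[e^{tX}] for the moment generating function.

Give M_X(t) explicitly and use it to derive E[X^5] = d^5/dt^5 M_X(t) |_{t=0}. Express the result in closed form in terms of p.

E[X^5] = D^5[M](0) = -1 + 31/p - 180/p^2 + 390/p^3 - 360/p^4 + 120/p^5

M_X(t) = p/(-(1 - p)*e^(t) + 1)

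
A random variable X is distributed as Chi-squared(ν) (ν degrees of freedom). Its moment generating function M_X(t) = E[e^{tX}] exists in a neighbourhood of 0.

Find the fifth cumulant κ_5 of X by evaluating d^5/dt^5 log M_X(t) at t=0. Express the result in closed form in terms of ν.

M_X(t) = (1 - 2*t)^(-ν/2)
K_X(t) = log M_X(t) = -ν*log(1 - 2*t)/2
dK/dt = -ν/(2*t - 1)
d^2K/dt^2 = 2*ν/(4*t^2 - 4*t + 1)
d^3K/dt^3 = -8*ν/(8*t^3 - 12*t^2 + 6*t - 1)
d^4K/dt^4 = 48*ν/(16*t^4 - 32*t^3 + 24*t^2 - 8*t + 1)
d^5K/dt^5 = -384*ν/(32*t^5 - 80*t^4 + 80*t^3 - 40*t^2 + 10*t - 1)

κ_5 = d^5K/dt^5 |_{t=0} = 384*ν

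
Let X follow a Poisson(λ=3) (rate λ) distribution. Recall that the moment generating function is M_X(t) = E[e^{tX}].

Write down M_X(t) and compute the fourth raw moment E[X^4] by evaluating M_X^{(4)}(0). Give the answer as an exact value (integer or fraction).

M_X(t) = e^(3*e^(t) - 3)
dM/dt = 3*e^(-3)*e^(t)*e^(3*e^(t))
d^2M/dt^2 = (9*e^(2*t)*e^(3*e^(t)) + 3*e^(t)*e^(3*e^(t)))*e^(-3)
d^3M/dt^3 = (27*e^(3*t)*e^(3*e^(t)) + 27*e^(2*t)*e^(3*e^(t)) + 3*e^(t)*e^(3*e^(t)))*e^(-3)
d^4M/dt^4 = (81*e^(4*t)*e^(3*e^(t)) + 162*e^(3*t)*e^(3*e^(t)) + 63*e^(2*t)*e^(3*e^(t)) + 3*e^(t)*e^(3*e^(t)))*e^(-3)

E[X^4] = d^4M/dt^4 |_{t=0} = 309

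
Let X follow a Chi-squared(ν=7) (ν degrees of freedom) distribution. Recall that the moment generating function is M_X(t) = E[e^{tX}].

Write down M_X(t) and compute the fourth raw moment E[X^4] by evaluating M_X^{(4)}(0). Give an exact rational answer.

E[X^4] = d^4M/dt^4 |_{t=0} = 9009

M_X(t) = (1 - 2*t)^(-7/2)
dM/dt = 7/(16*t^4*√(1 - 2*t) - 32*t^3*√(1 - 2*t) + 24*t^2*√(1 - 2*t) - 8*t*√(1 - 2*t) + √(1 - 2*t))
d^2M/dt^2 = -63/(32*t^5*√(1 - 2*t) - 80*t^4*√(1 - 2*t) + 80*t^3*√(1 - 2*t) - 40*t^2*√(1 - 2*t) + 10*t*√(1 - 2*t) - √(1 - 2*t))
d^3M/dt^3 = 693/(64*t^6*√(1 - 2*t) - 192*t^5*√(1 - 2*t) + 240*t^4*√(1 - 2*t) - 160*t^3*√(1 - 2*t) + 60*t^2*√(1 - 2*t) - 12*t*√(1 - 2*t) + √(1 - 2*t))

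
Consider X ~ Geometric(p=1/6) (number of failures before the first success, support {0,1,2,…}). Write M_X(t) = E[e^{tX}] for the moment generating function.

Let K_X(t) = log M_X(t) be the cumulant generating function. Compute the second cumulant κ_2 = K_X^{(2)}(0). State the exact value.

M_X(t) = 1/(6*(1 - 5*e^(t)/6))
K_X(t) = log M_X(t) = -log(1 - 5*e^(t)/6) - log(6)
K′(t) = -5*e^(t)/(5*e^(t) - 6)
K′′(t) = 30*e^(t)/(25*e^(2*t) - 60*e^(t) + 36)

κ_2 = K′′(0) = 30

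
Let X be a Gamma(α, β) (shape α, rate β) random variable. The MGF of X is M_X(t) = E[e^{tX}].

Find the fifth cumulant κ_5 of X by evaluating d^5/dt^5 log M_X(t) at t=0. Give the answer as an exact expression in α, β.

M_X(t) = (β/(β - t))^α
K_X(t) = log M_X(t) = α*(log(β) - log(β - t))
K^(5)(t) = -24*α/(-β^5 + 5*β^4*t - 10*β^3*t^2 + 10*β^2*t^3 - 5*β*t^4 + t^5)

κ_5 = K^(5)(0) = 24*α/β^5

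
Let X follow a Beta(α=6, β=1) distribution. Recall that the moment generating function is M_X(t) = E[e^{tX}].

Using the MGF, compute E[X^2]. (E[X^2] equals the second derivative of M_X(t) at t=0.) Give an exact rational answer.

M_X(t) = ₁F₁(6; 7; t)
D^2[M](t) = 3*₁F₁(8; 9; t)/4

E[X^2] = D^2[M](0) = 3/4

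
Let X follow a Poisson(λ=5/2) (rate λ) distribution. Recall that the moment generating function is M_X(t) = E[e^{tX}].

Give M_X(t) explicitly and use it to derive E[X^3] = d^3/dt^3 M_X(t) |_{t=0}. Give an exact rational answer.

E[X^3] = M^(3)(0) = 295/8

M_X(t) = e^(5*e^(t)/2 - 5/2)
M^(3)(t) = (125*e^(3*t)*e^(5*e^(t)/2) + 150*e^(2*t)*e^(5*e^(t)/2) + 20*e^(t)*e^(5*e^(t)/2))*e^(-5/2)/8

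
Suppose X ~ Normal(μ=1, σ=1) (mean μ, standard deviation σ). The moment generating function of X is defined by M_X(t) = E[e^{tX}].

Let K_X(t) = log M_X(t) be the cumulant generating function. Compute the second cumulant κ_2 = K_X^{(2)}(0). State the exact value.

κ_2 = d^2K/dt^2 |_{t=0} = 1

M_X(t) = e^(t^2/2 + t)
K_X(t) = log M_X(t) = t^2/2 + t
dK/dt = t + 1
d^2K/dt^2 = 1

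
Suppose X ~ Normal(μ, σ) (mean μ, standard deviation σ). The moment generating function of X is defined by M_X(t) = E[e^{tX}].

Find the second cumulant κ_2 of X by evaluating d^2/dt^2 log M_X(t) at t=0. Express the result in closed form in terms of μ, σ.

M_X(t) = e^(μ*t + σ^2*t^2/2)
K_X(t) = log M_X(t) = μ*t + σ^2*t^2/2
K′(t) = μ + σ^2*t
K′′(t) = σ^2

κ_2 = K′′(0) = σ^2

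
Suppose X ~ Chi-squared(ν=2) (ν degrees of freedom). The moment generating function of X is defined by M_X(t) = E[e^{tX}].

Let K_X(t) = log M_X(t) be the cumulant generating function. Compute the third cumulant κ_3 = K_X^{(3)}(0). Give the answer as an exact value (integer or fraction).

M_X(t) = 1/(1 - 2*t)
K_X(t) = log M_X(t) = -log(1 - 2*t)
K^(3)(t) = -16/(8*t^3 - 12*t^2 + 6*t - 1)

κ_3 = K^(3)(0) = 16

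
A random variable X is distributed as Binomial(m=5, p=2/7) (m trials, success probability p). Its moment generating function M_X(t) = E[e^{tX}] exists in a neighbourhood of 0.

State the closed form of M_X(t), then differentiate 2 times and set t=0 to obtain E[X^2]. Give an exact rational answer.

M_X(t) = (2*e^(t)/7 + 5/7)^5
D^2[M](t) = 800*e^(5*t)/16807 + 6400*e^(4*t)/16807 + 18000*e^(3*t)/16807 + 20000*e^(2*t)/16807 + 6250*e^(t)/16807

E[X^2] = D^2[M](0) = 150/49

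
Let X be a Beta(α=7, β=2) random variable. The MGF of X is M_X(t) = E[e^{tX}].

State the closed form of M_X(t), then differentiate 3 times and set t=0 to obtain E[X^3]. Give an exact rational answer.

E[X^3] = M^(3)(0) = 28/55

M_X(t) = ₁F₁(7; 9; t)
M^(3)(t) = 28*₁F₁(10; 12; t)/55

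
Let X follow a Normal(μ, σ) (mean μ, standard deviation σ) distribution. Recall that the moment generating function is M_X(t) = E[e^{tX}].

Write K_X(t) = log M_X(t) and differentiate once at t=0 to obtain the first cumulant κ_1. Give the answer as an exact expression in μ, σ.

M_X(t) = e^(μ*t + σ^2*t^2/2)
K_X(t) = log M_X(t) = μ*t + σ^2*t^2/2
dK/dt = μ + σ^2*t

κ_1 = dK/dt |_{t=0} = μ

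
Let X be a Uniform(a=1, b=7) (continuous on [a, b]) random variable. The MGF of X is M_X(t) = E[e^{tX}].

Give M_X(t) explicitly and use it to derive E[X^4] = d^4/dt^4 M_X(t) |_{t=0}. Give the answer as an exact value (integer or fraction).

M_X(t) = (e^(7*t) - e^(t))/(6*t)
M′(t) = (7*t*e^(7*t) - t*e^(t) - e^(7*t) + e^(t))/(6*t^2)
M′′(t) = (49*t^2*e^(7*t) - t^2*e^(t) - 14*t*e^(7*t) + 2*t*e^(t) + 2*e^(7*t) - 2*e^(t))/(6*t^3)
M′′′(t) = (343*t^3*e^(7*t) - t^3*e^(t) - 147*t^2*e^(7*t) + 3*t^2*e^(t) + 42*t*e^(7*t) - 6*t*e^(t) - 6*e^(7*t) + 6*e^(t))/(6*t^4)
M′′′′(t) = (2401*t^4*e^(7*t) - t^4*e^(t) - 1372*t^3*e^(7*t) + 4*t^3*e^(t) + 588*t^2*e^(7*t) - 12*t^2*e^(t) - 168*t*e^(7*t) + 24*t*e^(t) + 24*e^(7*t) - 24*e^(t))/(6*t^5)

E[X^4] = M′′′′(0) = 2801/5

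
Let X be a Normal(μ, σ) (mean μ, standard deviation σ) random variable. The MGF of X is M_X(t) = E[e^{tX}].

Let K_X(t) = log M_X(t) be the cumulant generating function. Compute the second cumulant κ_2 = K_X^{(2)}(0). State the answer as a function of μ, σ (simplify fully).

κ_2 = d^2K/dt^2 |_{t=0} = σ^2

M_X(t) = e^(μ*t + σ^2*t^2/2)
K_X(t) = log M_X(t) = μ*t + σ^2*t^2/2
dK/dt = μ + σ^2*t
d^2K/dt^2 = σ^2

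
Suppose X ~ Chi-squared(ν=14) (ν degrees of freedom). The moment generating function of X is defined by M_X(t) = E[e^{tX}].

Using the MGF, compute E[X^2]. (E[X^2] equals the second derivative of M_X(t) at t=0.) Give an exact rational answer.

E[X^2] = M′′(0) = 224

M_X(t) = (1 - 2*t)^(-7)
M′(t) = 14/(256*t^8 - 1024*t^7 + 1792*t^6 - 1792*t^5 + 1120*t^4 - 448*t^3 + 112*t^2 - 16*t + 1)
M′′(t) = -224/(512*t^9 - 2304*t^8 + 4608*t^7 - 5376*t^6 + 4032*t^5 - 2016*t^4 + 672*t^3 - 144*t^2 + 18*t - 1)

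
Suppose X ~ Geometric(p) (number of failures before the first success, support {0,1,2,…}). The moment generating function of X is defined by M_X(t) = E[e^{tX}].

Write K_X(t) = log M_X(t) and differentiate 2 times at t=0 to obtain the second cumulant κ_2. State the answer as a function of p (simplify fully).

κ_2 = d^2K/dt^2 |_{t=0} = (1 - p)/p^2

M_X(t) = p/(-(1 - p)*e^(t) + 1)
K_X(t) = log M_X(t) = log(p) - log(-(1 - p)*e^(t) + 1)
dK/dt = (-p*e^(t) + e^(t))/(p*e^(t) - e^(t) + 1)
d^2K/dt^2 = (-p*e^(t) + e^(t))/(p^2*e^(2*t) - 2*p*e^(2*t) + 2*p*e^(t) + e^(2*t) - 2*e^(t) + 1)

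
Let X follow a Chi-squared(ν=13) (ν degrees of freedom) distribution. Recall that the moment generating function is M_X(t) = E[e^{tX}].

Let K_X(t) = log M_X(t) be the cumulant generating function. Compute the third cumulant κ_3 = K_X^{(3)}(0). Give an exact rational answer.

κ_3 = K′′′(0) = 104

M_X(t) = (1 - 2*t)^(-13/2)
K_X(t) = log M_X(t) = -13*log(1 - 2*t)/2
K′(t) = -13/(2*t - 1)
K′′(t) = 26/(4*t^2 - 4*t + 1)
K′′′(t) = -104/(8*t^3 - 12*t^2 + 6*t - 1)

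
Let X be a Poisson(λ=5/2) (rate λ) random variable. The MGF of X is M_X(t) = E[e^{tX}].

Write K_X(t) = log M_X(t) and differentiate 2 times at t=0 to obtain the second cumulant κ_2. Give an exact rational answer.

M_X(t) = e^(5*e^(t)/2 - 5/2)
K_X(t) = log M_X(t) = 5*e^(t)/2 - 5/2
D^2[K](t) = 5*e^(t)/2

κ_2 = D^2[K](0) = 5/2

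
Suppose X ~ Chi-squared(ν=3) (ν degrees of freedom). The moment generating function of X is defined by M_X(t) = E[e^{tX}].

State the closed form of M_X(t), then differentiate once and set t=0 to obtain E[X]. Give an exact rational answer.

M_X(t) = (1 - 2*t)^(-3/2)
M^(1)(t) = 3/(4*t^2*√(1 - 2*t) - 4*t*√(1 - 2*t) + √(1 - 2*t))

E[X] = M^(1)(0) = 3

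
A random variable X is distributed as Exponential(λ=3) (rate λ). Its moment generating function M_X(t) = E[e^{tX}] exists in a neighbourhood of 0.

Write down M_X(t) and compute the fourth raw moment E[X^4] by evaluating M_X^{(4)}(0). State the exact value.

M_X(t) = 3/(3 - t)
D^4[M](t) = -72/(t^5 - 15*t^4 + 90*t^3 - 270*t^2 + 405*t - 243)

E[X^4] = D^4[M](0) = 8/27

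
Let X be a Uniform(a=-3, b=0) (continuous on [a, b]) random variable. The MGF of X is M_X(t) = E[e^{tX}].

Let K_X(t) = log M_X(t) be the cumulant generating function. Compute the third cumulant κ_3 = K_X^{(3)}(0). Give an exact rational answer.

M_X(t) = (1 - e^(-3*t))/(3*t)
K_X(t) = log M_X(t) = -log(t) + log(1 - e^(-3*t)) - log(3)
dK/dt = (3*t - e^(3*t) + 1)/(t*e^(3*t) - t)
d^2K/dt^2 = (-9*t^2*e^(3*t) + e^(6*t) - 2*e^(3*t) + 1)/(t^2*e^(6*t) - 2*t^2*e^(3*t) + t^2)
d^3K/dt^3 = (27*t^3*e^(6*t) + 27*t^3*e^(3*t) - 2*e^(9*t) + 6*e^(6*t) - 6*e^(3*t) + 2)/(t^3*e^(9*t) - 3*t^3*e^(6*t) + 3*t^3*e^(3*t) - t^3)

κ_3 = d^3K/dt^3 |_{t=0} = 0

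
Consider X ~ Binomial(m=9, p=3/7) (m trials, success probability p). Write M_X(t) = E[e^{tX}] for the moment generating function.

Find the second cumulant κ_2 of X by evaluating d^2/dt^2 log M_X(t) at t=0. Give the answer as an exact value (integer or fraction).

κ_2 = K′′(0) = 108/49

M_X(t) = (3*e^(t)/7 + 4/7)^9
K_X(t) = log M_X(t) = 9*log(3*e^(t)/7 + 4/7)
K′(t) = 27*e^(t)/(3*e^(t) + 4)
K′′(t) = 108*e^(t)/(9*e^(2*t) + 24*e^(t) + 16)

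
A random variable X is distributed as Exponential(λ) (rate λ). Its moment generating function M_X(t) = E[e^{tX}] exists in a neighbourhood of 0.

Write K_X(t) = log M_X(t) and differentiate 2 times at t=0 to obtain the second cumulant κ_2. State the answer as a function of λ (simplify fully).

κ_2 = D^2[K](0) = λ^(-2)

M_X(t) = λ/(λ - t)
K_X(t) = log M_X(t) = log(λ) - log(λ - t)
D^2[K](t) = 1/(λ^2 - 2*λ*t + t^2)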